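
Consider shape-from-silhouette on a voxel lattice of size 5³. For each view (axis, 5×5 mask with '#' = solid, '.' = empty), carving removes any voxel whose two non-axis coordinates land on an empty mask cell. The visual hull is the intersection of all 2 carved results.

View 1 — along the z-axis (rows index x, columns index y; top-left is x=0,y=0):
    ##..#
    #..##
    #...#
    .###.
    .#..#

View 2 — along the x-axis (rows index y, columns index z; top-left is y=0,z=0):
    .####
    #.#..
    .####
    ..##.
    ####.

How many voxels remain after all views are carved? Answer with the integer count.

full grid |V| = 125
step 1: project along z, AND mask (13/25) → |grid| = 65
step 2: project along x, AND mask (16/25) → |grid| = 42

remaining voxels: 42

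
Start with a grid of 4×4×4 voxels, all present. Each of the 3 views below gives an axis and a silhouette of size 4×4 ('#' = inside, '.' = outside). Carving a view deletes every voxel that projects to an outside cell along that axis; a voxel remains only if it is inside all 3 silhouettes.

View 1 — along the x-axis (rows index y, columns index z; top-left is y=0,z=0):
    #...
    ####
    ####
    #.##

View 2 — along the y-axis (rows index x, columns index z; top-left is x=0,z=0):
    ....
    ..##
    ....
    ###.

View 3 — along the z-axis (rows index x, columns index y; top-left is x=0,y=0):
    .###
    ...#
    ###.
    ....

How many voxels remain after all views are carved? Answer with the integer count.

2 voxels

full grid |V| = 64
step 1: project along x, AND mask (12/16) → |grid| = 48
step 2: project along y, AND mask (5/16) → |grid| = 15
step 3: project along z, AND mask (7/16) → |grid| = 2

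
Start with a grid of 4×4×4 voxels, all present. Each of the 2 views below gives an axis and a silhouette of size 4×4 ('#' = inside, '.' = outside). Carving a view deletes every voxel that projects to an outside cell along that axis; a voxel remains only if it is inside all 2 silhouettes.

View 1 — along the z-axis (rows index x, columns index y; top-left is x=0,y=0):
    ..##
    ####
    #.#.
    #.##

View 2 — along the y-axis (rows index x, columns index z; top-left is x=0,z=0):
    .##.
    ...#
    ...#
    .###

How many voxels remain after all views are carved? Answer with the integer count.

19 voxels

start: 4×4×4 = 64 voxels
[1] z-view keeps 11 columns → grid now 44
[2] y-view keeps 7 columns → grid now 19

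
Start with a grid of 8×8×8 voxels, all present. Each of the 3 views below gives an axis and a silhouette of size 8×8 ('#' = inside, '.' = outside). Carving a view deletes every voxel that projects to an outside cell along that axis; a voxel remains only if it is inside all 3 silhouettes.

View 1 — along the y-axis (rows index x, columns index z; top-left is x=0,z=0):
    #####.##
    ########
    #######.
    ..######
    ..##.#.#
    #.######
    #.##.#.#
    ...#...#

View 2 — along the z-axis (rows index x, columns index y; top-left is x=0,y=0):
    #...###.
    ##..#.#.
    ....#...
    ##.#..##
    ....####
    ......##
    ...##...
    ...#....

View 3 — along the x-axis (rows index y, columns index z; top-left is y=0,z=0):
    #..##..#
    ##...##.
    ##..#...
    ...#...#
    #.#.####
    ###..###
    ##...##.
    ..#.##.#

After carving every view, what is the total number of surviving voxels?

78 voxels

full grid |V| = 512
after view 1 [y-axis, 46 of 64 cells solid] → remaining = 368
after view 2 [z-axis, 23 of 64 cells solid] → remaining = 139
after view 3 [x-axis, 33 of 64 cells solid] → remaining = 78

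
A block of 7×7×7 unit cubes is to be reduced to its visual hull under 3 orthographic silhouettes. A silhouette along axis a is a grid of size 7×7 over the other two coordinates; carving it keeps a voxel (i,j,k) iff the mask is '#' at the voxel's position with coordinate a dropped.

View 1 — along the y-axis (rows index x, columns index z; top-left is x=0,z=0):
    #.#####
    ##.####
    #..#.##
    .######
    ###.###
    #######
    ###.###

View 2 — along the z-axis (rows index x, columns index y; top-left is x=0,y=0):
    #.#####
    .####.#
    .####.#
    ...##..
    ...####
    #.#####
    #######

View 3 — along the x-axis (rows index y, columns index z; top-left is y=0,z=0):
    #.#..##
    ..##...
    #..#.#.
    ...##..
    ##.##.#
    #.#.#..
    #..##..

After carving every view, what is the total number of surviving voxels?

voxel count = 96

start: 7×7×7 = 343 voxels
carve view 1 (along y, XZ-mask fill 41/49): 287 voxels remain
carve view 2 (along z, XY-mask fill 35/49): 206 voxels remain
carve view 3 (along x, YZ-mask fill 22/49): 96 voxels remain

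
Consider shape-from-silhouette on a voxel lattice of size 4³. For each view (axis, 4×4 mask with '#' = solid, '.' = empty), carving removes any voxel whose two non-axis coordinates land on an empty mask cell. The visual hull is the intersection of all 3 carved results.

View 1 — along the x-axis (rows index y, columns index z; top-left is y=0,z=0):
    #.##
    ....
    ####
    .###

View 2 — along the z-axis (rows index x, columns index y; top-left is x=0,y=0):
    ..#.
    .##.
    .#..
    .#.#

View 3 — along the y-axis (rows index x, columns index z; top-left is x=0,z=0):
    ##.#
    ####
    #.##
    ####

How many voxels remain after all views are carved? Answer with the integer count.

remaining voxels: 10

full grid |V| = 64
step 1: project along x, AND mask (10/16) → |grid| = 40
step 2: project along z, AND mask (6/16) → |grid| = 11
step 3: project along y, AND mask (14/16) → |grid| = 10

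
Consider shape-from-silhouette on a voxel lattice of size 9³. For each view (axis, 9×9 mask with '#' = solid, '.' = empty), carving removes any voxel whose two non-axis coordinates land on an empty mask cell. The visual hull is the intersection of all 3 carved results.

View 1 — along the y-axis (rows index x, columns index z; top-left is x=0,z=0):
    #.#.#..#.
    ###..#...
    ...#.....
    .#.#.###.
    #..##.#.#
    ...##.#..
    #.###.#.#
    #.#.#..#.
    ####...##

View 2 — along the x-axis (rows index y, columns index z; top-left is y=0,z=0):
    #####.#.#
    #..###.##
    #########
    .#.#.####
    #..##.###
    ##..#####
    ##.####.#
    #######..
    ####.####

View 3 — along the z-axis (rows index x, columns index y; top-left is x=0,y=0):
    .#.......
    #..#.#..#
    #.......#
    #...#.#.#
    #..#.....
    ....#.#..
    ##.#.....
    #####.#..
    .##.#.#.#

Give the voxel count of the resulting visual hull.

start: 9×9×9 = 729 voxels
step 1: project along y, AND mask (38/81) → |grid| = 342
step 2: project along x, AND mask (63/81) → |grid| = 266
step 3: project along z, AND mask (29/81) → |grid| = 99

|visual hull| = 99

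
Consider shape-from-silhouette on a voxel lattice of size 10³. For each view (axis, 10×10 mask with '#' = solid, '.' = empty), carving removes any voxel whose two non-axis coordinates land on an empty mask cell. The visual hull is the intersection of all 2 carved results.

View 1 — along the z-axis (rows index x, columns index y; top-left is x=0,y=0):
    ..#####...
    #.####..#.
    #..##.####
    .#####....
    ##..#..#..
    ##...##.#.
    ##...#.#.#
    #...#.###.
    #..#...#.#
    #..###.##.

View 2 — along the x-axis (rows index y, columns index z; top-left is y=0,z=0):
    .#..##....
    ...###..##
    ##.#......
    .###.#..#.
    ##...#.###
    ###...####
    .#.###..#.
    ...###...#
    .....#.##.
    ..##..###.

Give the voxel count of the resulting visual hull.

241 voxels

initial block: 10^3 = 1000
[1] z-view keeps 52 columns → grid now 520
[2] x-view keeps 46 columns → grid now 241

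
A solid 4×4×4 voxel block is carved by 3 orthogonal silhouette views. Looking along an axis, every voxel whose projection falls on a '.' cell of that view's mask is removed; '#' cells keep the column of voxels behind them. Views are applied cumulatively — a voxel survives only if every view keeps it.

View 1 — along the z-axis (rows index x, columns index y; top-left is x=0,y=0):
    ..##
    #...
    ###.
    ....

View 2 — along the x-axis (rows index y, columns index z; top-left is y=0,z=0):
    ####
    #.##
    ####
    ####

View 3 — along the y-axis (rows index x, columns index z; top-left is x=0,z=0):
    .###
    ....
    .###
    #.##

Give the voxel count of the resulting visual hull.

before carving: 64 voxels (4×4×4)
after view 1 [z-axis, 6 of 16 cells solid] → remaining = 24
after view 2 [x-axis, 15 of 16 cells solid] → remaining = 23
after view 3 [y-axis, 9 of 16 cells solid] → remaining = 14

voxel count = 14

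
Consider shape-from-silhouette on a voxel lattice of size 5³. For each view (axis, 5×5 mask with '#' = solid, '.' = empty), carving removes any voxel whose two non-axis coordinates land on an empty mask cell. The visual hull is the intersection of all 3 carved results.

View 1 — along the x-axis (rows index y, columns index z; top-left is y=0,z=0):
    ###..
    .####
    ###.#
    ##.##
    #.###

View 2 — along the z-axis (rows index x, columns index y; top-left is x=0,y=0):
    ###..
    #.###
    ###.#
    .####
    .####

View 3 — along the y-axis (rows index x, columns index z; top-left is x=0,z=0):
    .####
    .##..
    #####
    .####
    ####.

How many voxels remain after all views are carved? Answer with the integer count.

full grid |V| = 125
[1] x-view keeps 19 columns → grid now 95
[2] z-view keeps 19 columns → grid now 73
[3] y-view keeps 19 columns → grid now 55

|visual hull| = 55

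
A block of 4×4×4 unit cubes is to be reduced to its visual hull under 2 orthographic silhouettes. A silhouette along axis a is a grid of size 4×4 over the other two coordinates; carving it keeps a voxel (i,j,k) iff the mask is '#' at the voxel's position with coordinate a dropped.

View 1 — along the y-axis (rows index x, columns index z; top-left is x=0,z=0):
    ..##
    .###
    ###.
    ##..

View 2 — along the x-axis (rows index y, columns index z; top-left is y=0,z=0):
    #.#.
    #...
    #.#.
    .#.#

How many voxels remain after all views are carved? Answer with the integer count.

before carving: 64 voxels (4×4×4)
carve view 1 (along y, XZ-mask fill 10/16): 40 voxels remain
carve view 2 (along x, YZ-mask fill 7/16): 17 voxels remain

17 voxels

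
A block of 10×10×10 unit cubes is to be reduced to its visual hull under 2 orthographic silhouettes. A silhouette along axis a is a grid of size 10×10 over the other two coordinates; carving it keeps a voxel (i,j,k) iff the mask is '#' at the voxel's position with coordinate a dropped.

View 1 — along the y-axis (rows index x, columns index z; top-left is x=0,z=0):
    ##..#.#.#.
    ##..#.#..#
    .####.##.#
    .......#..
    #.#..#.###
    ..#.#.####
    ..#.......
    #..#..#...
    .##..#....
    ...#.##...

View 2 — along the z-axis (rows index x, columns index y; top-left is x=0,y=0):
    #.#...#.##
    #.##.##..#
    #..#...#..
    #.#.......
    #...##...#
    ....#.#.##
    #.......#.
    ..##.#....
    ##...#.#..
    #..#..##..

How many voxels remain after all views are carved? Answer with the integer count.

before carving: 1000 voxels (10×10×10)
after view 1 [y-axis, 40 of 100 cells solid] → remaining = 400
after view 2 [z-axis, 37 of 100 cells solid] → remaining = 161

161 voxels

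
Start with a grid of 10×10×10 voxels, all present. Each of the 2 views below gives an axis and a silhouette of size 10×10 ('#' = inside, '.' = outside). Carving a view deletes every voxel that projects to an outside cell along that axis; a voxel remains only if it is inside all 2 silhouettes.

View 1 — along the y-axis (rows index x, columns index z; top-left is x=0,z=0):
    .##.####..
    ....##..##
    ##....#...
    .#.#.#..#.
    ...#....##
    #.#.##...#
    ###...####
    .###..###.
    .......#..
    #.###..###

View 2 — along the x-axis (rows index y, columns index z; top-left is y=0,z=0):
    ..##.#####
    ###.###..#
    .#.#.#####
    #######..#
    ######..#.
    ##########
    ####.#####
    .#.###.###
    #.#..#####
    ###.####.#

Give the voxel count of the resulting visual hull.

full grid |V| = 1000
V1 y: intersect with XZ mask (46 set) -- 460 left
V2 x: intersect with YZ mask (77 set) -- 354 left

voxel count = 354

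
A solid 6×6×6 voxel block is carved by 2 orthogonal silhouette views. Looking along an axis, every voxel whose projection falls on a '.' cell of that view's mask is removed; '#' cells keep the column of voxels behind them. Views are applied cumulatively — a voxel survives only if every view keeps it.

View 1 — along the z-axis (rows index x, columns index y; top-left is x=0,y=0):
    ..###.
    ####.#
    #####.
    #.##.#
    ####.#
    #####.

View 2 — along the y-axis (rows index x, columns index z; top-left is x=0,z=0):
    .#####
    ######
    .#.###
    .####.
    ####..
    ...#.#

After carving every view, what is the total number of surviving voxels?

start: 6×6×6 = 216 voxels
carve view 1 (along z, XY-mask fill 27/36): 162 voxels remain
carve view 2 (along y, XZ-mask fill 25/36): 111 voxels remain

111 voxels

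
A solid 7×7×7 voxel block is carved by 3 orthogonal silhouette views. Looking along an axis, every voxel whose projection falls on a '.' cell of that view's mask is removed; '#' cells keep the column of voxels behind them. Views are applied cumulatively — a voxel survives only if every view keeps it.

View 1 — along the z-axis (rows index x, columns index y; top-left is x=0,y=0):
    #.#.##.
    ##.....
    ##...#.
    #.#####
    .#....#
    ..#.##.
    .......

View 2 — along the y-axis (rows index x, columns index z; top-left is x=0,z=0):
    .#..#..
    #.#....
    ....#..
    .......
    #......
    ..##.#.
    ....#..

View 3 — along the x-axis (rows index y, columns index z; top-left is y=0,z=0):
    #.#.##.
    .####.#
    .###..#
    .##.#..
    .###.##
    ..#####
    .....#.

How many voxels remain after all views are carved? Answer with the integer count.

18 voxels

start: 7×7×7 = 343 voxels
  1. axis=2 (XY plane), |mask|=20  ⇒  voxels=140
  2. axis=1 (XZ plane), |mask|=10  ⇒  voxels=26
  3. axis=0 (YZ plane), |mask|=27  ⇒  voxels=18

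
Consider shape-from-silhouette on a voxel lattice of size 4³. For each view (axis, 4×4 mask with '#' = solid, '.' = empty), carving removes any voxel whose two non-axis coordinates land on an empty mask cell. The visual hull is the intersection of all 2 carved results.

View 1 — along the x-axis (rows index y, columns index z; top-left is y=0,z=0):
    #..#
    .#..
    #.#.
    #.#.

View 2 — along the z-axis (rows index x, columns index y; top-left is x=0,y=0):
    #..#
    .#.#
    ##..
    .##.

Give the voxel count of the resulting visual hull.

13 voxels

initial block: 4^3 = 64
step 1: project along x, AND mask (7/16) → |grid| = 28
step 2: project along z, AND mask (8/16) → |grid| = 13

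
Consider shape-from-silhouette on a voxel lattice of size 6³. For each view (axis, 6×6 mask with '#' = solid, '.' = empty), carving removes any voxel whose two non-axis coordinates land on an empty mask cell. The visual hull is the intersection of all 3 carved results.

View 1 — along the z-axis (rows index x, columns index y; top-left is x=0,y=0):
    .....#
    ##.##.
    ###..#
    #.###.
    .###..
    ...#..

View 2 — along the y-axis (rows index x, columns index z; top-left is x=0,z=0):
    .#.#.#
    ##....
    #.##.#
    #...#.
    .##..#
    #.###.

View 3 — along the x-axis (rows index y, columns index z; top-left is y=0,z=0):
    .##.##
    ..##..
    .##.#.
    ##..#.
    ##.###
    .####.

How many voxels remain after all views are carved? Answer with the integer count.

26 voxels

initial block: 6^3 = 216
carve view 1 (along z, XY-mask fill 17/36): 102 voxels remain
carve view 2 (along y, XZ-mask fill 18/36): 48 voxels remain
carve view 3 (along x, YZ-mask fill 21/36): 26 voxels remain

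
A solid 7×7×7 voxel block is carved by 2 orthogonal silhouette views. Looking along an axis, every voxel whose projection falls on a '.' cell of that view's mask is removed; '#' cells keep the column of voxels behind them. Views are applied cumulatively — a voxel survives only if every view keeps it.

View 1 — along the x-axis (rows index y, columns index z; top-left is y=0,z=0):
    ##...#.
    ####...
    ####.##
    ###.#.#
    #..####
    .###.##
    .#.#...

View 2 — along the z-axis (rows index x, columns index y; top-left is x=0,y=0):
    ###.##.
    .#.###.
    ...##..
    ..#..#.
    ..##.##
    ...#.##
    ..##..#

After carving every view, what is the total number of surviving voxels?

full grid |V| = 343
step 1: project along x, AND mask (30/49) → |grid| = 210
step 2: project along z, AND mask (23/49) → |grid| = 106

voxel count = 106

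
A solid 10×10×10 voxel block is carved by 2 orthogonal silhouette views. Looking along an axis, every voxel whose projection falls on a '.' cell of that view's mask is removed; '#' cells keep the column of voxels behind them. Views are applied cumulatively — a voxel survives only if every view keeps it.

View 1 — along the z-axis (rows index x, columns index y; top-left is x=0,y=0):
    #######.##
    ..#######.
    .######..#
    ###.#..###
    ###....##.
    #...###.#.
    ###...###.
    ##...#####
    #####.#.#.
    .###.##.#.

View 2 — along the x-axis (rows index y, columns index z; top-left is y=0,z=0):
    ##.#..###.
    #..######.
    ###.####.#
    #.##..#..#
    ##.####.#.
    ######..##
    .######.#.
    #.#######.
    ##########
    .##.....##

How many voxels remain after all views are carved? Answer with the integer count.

remaining voxels: 479

full grid |V| = 1000
  1. axis=2 (XY plane), |mask|=66  ⇒  voxels=660
  2. axis=0 (YZ plane), |mask|=70  ⇒  voxels=479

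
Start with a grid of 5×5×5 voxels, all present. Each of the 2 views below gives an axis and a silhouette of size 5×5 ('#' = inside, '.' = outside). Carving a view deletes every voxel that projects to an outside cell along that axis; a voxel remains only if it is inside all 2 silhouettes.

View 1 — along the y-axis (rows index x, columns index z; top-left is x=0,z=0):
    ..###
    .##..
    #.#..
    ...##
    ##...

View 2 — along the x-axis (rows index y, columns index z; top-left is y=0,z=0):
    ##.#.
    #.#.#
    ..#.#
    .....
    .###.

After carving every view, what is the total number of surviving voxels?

full grid |V| = 125
carve view 1 (along y, XZ-mask fill 11/25): 55 voxels remain
carve view 2 (along x, YZ-mask fill 11/25): 25 voxels remain

25 voxels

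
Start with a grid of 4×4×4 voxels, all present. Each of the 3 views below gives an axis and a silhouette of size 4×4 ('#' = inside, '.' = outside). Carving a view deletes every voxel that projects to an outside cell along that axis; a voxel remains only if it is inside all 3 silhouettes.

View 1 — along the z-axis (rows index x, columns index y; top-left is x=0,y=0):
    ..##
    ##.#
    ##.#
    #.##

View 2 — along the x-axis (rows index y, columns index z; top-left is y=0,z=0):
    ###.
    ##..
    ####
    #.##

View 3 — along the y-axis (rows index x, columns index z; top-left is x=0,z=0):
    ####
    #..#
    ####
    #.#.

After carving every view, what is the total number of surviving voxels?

remaining voxels: 25

before carving: 64 voxels (4×4×4)
V1 z: intersect with XY mask (11 set) -- 44 left
V2 x: intersect with YZ mask (12 set) -- 33 left
V3 y: intersect with XZ mask (12 set) -- 25 left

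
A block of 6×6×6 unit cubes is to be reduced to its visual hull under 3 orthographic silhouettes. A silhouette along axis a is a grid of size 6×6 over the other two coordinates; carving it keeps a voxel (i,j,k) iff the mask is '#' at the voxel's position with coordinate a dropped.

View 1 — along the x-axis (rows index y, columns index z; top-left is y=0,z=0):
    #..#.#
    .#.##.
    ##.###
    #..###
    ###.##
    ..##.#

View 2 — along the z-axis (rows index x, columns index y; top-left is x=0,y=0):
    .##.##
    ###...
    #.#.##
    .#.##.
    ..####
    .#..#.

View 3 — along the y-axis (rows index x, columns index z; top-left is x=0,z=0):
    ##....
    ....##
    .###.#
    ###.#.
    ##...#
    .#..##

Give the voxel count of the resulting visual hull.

42 voxels

initial block: 6^3 = 216
step 1: project along x, AND mask (23/36) → |grid| = 138
step 2: project along z, AND mask (20/36) → |grid| = 80
step 3: project along y, AND mask (18/36) → |grid| = 42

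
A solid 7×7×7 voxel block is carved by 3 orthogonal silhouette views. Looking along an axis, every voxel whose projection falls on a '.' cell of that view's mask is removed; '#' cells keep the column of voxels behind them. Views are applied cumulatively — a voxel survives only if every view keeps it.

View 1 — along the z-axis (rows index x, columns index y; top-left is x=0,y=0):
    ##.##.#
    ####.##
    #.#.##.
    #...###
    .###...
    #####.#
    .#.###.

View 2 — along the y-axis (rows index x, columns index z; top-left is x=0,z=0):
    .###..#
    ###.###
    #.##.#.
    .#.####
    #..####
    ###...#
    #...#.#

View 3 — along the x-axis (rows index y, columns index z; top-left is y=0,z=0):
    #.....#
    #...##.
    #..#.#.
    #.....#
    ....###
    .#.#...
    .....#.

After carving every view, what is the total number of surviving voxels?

start: 7×7×7 = 343 voxels
[1] z-view keeps 32 columns → grid now 224
[2] y-view keeps 31 columns → grid now 143
[3] x-view keeps 16 columns → grid now 48

|visual hull| = 48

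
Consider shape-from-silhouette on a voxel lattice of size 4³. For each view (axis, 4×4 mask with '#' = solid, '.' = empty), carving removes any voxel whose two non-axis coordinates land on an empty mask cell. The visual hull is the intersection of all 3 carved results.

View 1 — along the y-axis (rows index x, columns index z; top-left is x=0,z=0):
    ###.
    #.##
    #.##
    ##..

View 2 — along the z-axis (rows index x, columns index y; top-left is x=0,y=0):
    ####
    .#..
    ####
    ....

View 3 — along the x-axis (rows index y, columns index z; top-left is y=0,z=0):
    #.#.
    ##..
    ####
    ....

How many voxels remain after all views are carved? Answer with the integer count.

initial block: 4^3 = 64
  1. axis=1 (XZ plane), |mask|=11  ⇒  voxels=44
  2. axis=2 (XY plane), |mask|=9  ⇒  voxels=27
  3. axis=0 (YZ plane), |mask|=8  ⇒  voxels=14

voxel count = 14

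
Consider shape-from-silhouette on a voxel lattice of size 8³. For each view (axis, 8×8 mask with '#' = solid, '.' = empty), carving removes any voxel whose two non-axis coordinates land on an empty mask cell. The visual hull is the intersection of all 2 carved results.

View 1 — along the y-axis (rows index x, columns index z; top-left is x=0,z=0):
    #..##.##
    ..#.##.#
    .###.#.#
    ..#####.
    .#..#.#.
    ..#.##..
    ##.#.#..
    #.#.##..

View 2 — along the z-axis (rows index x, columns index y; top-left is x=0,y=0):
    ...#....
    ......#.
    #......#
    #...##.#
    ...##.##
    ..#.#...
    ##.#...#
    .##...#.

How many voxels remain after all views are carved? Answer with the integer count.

before carving: 512 voxels (8×8×8)
after view 1 [y-axis, 33 of 64 cells solid] → remaining = 264
after view 2 [z-axis, 21 of 64 cells solid] → remaining = 85

85 voxels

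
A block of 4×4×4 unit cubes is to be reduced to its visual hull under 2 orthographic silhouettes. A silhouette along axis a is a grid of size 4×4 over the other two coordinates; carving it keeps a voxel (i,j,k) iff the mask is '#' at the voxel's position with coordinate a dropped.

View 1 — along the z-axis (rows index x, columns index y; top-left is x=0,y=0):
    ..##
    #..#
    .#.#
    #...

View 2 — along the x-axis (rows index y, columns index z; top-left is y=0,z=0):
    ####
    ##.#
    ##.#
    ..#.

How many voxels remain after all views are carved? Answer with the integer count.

before carving: 64 voxels (4×4×4)
[1] z-view keeps 7 columns → grid now 28
[2] x-view keeps 11 columns → grid now 17

voxel count = 17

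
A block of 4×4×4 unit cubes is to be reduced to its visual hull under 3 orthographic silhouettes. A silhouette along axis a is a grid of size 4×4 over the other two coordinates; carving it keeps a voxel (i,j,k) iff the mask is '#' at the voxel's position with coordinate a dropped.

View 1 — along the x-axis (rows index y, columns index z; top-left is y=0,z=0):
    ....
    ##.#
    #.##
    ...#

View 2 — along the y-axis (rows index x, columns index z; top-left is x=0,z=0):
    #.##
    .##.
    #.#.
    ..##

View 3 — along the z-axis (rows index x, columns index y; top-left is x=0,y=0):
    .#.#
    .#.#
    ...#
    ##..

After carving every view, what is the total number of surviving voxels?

full grid |V| = 64
after view 1 [x-axis, 7 of 16 cells solid] → remaining = 28
after view 2 [y-axis, 9 of 16 cells solid] → remaining = 15
after view 3 [z-axis, 7 of 16 cells solid] → remaining = 5

|visual hull| = 5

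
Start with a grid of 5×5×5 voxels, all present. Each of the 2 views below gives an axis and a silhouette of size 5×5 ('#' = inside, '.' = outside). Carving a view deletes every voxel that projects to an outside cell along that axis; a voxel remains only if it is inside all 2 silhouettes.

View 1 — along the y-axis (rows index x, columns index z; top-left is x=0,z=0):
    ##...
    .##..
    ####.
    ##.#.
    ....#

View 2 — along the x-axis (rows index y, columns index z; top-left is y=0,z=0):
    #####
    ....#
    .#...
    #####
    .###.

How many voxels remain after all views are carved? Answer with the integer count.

before carving: 125 voxels (5×5×5)
V1 y: intersect with XZ mask (12 set) -- 60 left
V2 x: intersect with YZ mask (15 set) -- 37 left

37 voxels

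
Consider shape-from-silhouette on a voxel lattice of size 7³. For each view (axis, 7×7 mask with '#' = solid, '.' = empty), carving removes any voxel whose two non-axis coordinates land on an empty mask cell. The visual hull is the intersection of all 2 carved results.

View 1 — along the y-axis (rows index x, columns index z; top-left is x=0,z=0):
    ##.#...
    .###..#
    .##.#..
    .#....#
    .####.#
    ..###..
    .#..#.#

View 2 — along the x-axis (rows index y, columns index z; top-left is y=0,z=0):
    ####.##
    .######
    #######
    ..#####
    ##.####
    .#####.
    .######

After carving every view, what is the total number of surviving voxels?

start: 7×7×7 = 343 voxels
[1] y-view keeps 23 columns → grid now 161
[2] x-view keeps 41 columns → grid now 139

139 voxels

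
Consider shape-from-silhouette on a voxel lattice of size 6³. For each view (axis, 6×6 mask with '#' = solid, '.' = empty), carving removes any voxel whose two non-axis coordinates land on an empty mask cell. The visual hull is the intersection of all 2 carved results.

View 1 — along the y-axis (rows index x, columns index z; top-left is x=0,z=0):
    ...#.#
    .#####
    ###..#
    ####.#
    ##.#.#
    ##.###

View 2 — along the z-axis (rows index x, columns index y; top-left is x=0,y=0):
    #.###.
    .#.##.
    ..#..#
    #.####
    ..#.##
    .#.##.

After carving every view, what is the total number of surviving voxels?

start: 6×6×6 = 216 voxels
[1] y-view keeps 25 columns → grid now 150
[2] z-view keeps 20 columns → grid now 83

|visual hull| = 83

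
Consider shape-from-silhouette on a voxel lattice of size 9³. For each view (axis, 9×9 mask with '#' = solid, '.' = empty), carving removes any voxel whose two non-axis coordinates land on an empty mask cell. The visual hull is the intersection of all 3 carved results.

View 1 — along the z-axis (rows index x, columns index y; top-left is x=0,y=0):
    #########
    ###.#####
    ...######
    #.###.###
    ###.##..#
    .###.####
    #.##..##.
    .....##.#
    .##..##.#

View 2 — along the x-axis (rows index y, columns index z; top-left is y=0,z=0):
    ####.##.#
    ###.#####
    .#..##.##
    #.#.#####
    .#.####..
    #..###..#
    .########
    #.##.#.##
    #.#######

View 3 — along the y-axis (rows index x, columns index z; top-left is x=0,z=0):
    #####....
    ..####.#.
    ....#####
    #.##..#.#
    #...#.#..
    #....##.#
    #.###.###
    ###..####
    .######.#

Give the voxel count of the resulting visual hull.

initial block: 9^3 = 729
V1 z: intersect with XY mask (56 set) -- 504 left
V2 x: intersect with YZ mask (59 set) -- 369 left
V3 y: intersect with XZ mask (48 set) -- 212 left

remaining voxels: 212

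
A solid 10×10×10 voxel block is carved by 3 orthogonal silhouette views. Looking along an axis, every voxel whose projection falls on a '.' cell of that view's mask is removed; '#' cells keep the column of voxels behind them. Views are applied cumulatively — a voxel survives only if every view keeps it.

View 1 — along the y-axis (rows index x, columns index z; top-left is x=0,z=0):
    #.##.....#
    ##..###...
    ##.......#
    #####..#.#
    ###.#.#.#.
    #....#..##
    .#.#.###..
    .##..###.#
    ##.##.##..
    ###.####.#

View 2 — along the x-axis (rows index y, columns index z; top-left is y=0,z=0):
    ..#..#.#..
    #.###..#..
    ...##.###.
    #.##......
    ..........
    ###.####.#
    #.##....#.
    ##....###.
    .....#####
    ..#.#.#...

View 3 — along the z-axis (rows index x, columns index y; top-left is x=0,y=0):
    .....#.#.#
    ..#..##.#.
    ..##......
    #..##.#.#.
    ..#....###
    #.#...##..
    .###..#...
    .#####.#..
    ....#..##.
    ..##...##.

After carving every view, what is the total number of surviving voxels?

voxel count = 84

start: 10×10×10 = 1000 voxels
V1 y: intersect with XZ mask (54 set) -- 540 left
V2 x: intersect with YZ mask (41 set) -- 217 left
V3 z: intersect with XY mask (39 set) -- 84 left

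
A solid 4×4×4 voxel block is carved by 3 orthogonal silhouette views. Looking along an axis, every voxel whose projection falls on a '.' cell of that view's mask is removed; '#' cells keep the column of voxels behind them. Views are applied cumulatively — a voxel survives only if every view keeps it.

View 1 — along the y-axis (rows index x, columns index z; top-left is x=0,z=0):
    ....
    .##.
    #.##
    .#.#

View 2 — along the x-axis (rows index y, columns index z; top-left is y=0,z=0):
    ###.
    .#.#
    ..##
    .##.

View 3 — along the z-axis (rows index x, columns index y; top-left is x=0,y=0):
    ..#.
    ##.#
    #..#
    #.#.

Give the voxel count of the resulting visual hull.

voxel count = 10

start: 4×4×4 = 64 voxels
[1] y-view keeps 7 columns → grid now 28
[2] x-view keeps 9 columns → grid now 17
[3] z-view keeps 8 columns → grid now 10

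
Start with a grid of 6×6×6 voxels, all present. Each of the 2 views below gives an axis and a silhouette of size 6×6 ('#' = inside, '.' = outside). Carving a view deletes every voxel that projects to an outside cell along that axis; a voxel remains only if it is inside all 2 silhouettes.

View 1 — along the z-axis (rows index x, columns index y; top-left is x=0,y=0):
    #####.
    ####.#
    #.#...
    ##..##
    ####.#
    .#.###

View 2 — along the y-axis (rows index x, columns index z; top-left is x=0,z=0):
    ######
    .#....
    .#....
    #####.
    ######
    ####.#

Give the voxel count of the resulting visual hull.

full grid |V| = 216
[1] z-view keeps 25 columns → grid now 150
[2] y-view keeps 24 columns → grid now 107

107 voxels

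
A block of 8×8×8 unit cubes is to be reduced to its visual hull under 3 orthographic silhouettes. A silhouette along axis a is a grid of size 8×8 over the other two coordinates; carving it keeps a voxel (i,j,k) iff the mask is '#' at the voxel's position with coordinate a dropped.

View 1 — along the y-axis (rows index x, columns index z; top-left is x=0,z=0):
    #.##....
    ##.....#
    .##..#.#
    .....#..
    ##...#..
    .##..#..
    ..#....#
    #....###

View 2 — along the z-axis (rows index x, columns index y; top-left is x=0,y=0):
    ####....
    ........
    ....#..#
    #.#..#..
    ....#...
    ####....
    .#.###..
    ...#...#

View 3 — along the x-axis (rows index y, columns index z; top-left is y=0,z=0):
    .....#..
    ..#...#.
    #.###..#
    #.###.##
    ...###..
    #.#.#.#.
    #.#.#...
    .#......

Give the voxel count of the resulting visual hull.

|visual hull| = 22

start: 8×8×8 = 512 voxels
  1. axis=1 (XZ plane), |mask|=23  ⇒  voxels=184
  2. axis=2 (XY plane), |mask|=20  ⇒  voxels=54
  3. axis=0 (YZ plane), |mask|=25  ⇒  voxels=22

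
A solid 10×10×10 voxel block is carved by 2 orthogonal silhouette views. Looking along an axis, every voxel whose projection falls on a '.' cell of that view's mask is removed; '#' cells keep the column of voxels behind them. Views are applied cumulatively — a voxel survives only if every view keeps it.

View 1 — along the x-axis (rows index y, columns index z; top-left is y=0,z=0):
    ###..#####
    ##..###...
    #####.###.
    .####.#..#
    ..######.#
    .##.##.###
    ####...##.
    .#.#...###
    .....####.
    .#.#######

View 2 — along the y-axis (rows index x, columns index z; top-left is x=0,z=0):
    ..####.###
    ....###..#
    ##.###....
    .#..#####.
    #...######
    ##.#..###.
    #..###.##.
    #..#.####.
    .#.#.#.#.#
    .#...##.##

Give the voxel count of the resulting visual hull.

start: 10×10×10 = 1000 voxels
after view 1 [x-axis, 64 of 100 cells solid] → remaining = 640
after view 2 [y-axis, 57 of 100 cells solid] → remaining = 369

voxel count = 369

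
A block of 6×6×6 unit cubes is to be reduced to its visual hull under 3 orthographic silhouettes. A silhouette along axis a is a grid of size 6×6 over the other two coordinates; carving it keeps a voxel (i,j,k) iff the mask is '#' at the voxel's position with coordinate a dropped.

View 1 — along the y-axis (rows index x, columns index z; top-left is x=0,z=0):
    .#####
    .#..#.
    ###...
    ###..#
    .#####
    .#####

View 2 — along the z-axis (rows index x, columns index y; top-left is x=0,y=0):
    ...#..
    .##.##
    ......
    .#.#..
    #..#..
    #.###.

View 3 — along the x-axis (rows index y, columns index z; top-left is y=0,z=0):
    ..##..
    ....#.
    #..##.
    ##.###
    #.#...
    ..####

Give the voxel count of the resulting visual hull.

|visual hull| = 25

start: 6×6×6 = 216 voxels
V1 y: intersect with XZ mask (24 set) -- 144 left
V2 z: intersect with XY mask (13 set) -- 51 left
V3 x: intersect with YZ mask (17 set) -- 25 left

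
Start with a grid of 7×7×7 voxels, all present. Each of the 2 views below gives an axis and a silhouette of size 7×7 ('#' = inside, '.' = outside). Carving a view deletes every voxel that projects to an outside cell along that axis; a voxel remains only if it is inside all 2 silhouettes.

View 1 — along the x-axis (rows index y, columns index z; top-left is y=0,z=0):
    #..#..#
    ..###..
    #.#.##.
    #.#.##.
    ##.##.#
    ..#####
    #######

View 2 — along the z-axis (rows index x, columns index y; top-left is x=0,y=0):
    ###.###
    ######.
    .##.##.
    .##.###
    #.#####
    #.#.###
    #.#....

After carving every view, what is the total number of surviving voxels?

start: 7×7×7 = 343 voxels
step 1: project along x, AND mask (31/49) → |grid| = 217
step 2: project along z, AND mask (34/49) → |grid| = 151

voxel count = 151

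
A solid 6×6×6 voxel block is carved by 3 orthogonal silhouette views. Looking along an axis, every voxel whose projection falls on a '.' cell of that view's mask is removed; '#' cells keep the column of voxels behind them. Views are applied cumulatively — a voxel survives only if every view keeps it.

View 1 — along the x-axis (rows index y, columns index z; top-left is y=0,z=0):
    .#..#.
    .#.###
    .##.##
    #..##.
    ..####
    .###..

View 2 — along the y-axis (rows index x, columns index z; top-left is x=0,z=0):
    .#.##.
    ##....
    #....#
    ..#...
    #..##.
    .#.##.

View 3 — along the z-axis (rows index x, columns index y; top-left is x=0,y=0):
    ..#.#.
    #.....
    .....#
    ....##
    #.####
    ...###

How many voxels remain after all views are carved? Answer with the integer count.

before carving: 216 voxels (6×6×6)
  1. axis=0 (YZ plane), |mask|=20  ⇒  voxels=120
  2. axis=1 (XZ plane), |mask|=14  ⇒  voxels=48
  3. axis=2 (XY plane), |mask|=14  ⇒  voxels=21

21 voxels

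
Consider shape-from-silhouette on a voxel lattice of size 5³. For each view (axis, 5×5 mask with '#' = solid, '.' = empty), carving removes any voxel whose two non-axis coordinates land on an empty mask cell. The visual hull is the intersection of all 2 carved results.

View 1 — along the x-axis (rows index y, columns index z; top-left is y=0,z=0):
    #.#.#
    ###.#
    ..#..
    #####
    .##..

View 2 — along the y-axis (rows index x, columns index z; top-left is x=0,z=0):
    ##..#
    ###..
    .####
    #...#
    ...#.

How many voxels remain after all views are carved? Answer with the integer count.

|visual hull| = 39

initial block: 5^3 = 125
carve view 1 (along x, YZ-mask fill 15/25): 75 voxels remain
carve view 2 (along y, XZ-mask fill 13/25): 39 voxels remain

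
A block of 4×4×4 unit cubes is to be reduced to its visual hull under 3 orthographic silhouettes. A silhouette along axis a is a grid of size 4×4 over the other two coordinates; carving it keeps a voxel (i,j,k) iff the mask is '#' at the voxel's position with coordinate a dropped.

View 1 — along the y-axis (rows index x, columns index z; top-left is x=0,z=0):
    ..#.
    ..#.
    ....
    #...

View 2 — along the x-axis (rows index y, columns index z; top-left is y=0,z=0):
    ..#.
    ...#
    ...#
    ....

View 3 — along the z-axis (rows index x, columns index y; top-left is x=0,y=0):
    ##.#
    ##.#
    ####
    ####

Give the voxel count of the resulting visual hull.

|visual hull| = 2

full grid |V| = 64
  1. axis=1 (XZ plane), |mask|=3  ⇒  voxels=12
  2. axis=0 (YZ plane), |mask|=3  ⇒  voxels=2
  3. axis=2 (XY plane), |mask|=14  ⇒  voxels=2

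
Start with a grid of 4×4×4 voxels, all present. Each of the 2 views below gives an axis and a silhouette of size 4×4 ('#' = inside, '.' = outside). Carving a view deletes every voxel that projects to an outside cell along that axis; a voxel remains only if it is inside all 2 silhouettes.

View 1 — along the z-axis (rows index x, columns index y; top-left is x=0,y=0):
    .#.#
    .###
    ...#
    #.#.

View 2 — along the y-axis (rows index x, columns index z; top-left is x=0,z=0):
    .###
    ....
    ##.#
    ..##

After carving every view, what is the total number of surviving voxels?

before carving: 64 voxels (4×4×4)
carve view 1 (along z, XY-mask fill 8/16): 32 voxels remain
carve view 2 (along y, XZ-mask fill 8/16): 13 voxels remain

voxel count = 13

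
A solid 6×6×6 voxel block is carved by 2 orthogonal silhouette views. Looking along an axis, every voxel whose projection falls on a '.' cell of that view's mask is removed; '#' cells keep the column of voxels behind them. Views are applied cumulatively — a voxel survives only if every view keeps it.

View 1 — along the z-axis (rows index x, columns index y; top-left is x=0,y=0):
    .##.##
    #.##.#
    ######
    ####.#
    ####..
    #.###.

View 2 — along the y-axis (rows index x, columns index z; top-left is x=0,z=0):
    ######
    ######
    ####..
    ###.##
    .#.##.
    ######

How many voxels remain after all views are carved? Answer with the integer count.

before carving: 216 voxels (6×6×6)
[1] z-view keeps 27 columns → grid now 162
[2] y-view keeps 30 columns → grid now 133

voxel count = 133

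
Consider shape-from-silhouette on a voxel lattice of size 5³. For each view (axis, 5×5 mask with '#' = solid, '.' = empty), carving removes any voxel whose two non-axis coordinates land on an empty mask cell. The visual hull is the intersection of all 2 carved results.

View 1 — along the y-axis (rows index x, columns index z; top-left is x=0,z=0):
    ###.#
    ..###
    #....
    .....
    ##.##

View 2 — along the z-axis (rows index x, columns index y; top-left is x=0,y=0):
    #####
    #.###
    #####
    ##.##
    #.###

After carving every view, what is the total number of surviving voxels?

start: 5×5×5 = 125 voxels
carve view 1 (along y, XZ-mask fill 12/25): 60 voxels remain
carve view 2 (along z, XY-mask fill 22/25): 53 voxels remain

|visual hull| = 53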